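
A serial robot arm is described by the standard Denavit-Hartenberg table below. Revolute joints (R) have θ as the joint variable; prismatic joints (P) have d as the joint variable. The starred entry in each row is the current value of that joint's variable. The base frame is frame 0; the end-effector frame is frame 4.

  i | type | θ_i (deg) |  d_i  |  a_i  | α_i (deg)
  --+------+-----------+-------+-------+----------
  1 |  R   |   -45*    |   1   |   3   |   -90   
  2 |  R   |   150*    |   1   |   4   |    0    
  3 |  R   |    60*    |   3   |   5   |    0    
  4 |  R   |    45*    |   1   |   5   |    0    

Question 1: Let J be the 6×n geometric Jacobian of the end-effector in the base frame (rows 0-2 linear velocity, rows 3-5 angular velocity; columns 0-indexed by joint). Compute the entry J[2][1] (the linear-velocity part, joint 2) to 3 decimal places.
axis z_1 = (0.7071,0.7071,0.0000); lever o_n−o_1 = (-2.8909,9.9619,5.3296)
cross product → J_v[:, 1] = (3.7686,-3.7686,9.0883)
J_ω[:, 1] = z_1
entry J[2][1] = 9.0883

9.088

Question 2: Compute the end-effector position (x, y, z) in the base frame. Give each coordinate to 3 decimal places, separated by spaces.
-0.770 7.841 6.330

after link 1: o_1 = (2.1213, -2.1213, 1.0000)
after link 2: o_2 = (0.3789, 1.0353, -1.0000)
after link 3: o_3 = (-0.5616, 6.2185, 1.5000)
after link 4: o_4 = (-0.7696, 7.8406, 6.3296)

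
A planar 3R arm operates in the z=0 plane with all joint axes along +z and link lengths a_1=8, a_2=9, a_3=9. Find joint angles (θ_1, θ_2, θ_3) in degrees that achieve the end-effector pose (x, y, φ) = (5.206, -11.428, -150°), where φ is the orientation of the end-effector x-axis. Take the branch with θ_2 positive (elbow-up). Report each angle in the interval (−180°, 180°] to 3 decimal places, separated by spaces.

-59.998 59.999 -150.000

wrist centre = target − a_3·(cos φ, sin φ) = (13.0002, -6.9280)
cos θ_2 = (217.0031−8²−9²)/(2·8·9) = 0.5000; θ_2 = 59.9986° (elbow-up)
β = atan2(-6.9280,13.0002) = -28.0538°; ψ = atan2(7.7941,12.5002) = 31.9443°
θ_1 = β − ψ = -59.9981°
θ_3 = φ − θ_1 − θ_2 = -150.0005° (wrapped to (-180°,180°])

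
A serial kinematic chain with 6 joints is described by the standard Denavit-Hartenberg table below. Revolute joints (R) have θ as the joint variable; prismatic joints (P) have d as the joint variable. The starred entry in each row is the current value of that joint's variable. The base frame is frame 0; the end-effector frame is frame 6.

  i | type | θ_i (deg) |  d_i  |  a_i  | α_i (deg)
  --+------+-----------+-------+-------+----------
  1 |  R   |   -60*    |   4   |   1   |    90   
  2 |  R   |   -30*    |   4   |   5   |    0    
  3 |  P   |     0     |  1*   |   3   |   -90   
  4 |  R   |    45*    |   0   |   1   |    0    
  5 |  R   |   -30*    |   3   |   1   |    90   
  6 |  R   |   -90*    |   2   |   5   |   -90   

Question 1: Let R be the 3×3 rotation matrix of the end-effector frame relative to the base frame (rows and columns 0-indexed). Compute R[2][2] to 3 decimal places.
End-effector z-axis (col 2 of R) = (0.6424,-0.5950,-0.4830)
R[2][2] = -0.4830

-0.483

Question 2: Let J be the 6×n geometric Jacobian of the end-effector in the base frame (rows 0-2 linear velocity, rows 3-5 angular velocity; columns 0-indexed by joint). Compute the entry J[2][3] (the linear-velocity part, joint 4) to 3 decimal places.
axis z_3 = (0.2500,-0.4330,0.8660); lever o_n−o_3 = (-0.3879,-1.2599,-2.8274)
cross product → J_v[:, 3] = (2.3154,0.3709,-0.4830)
J_ω[:, 3] = z_3
entry J[2][3] = -0.4830

-0.483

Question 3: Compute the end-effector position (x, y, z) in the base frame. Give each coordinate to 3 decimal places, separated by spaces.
after link 1: o_1 = (0.5000, -0.8660, 4.0000)
after link 2: o_2 = (-0.7990, -6.6160, 1.5000)
after link 3: o_3 = (-0.3660, -9.3660, 0.0000)
after link 4: o_4 = (0.5525, -9.5428, -0.3536)
after link 5: o_5 = (1.9449, -11.4369, 1.7616)
after link 6: o_6 = (-0.7540, -10.6260, -2.8274)

-0.754 -10.626 -2.827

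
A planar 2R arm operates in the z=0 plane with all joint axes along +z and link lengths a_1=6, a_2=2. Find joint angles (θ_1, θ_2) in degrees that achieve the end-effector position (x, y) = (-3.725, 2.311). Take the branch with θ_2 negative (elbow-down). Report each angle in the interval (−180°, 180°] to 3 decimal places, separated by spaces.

cos θ_2 = (19.2163−6²−2²)/(2·6·2) = -0.8660; θ_2 = -149.9954° (elbow-down)
β = atan2(2.3110,-3.7250) = 148.1844°; ψ = atan2(-1.0001,4.2680) = -13.1883°
θ_1 = β − ψ = 161.3727°

161.373 -149.995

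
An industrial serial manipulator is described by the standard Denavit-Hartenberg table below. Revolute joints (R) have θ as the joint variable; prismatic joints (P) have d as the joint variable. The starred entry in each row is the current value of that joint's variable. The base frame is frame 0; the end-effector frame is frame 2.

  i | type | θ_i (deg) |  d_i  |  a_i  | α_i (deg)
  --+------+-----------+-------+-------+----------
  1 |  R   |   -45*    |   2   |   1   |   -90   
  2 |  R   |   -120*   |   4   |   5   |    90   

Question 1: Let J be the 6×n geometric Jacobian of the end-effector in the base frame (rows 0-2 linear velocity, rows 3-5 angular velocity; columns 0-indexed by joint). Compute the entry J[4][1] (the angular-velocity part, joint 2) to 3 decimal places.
0.707

axis z_1 = (0.7071,0.7071,0.0000); lever o_n−o_1 = (1.0607,4.5962,4.3301)
cross product → J_v[:, 1] = (3.0619,-3.0619,2.5000)
J_ω[:, 1] = z_1
entry J[4][1] = 0.7071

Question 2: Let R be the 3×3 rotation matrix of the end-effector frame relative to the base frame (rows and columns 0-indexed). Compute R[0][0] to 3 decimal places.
End-effector x-axis (col 0 of R) = (-0.3536,0.3536,0.8660)
R[0][0] = -0.3536

-0.354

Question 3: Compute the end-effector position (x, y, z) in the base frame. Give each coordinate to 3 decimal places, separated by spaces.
1.768 3.889 6.330

after link 1: o_1 = (0.7071, -0.7071, 2.0000)
after link 2: o_2 = (1.7678, 3.8891, 6.3301)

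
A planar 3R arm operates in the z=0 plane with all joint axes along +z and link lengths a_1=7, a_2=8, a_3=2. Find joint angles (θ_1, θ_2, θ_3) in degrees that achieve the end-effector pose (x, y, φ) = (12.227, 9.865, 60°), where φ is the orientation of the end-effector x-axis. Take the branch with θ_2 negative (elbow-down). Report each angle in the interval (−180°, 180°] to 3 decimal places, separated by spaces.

wrist centre = target − a_3·(cos φ, sin φ) = (11.2270, 8.1329)
cos θ_2 = (192.1904−7²−8²)/(2·7·8) = 0.7071; θ_2 = -45.0040° (elbow-down)
β = atan2(8.1329,11.2270) = 35.9199°; ψ = atan2(-5.6573,12.6565) = -24.0839°
θ_1 = β − ψ = 60.0039°
θ_3 = φ − θ_1 − θ_2 = 45.0001° (wrapped to (-180°,180°])

60.004 -45.004 45.000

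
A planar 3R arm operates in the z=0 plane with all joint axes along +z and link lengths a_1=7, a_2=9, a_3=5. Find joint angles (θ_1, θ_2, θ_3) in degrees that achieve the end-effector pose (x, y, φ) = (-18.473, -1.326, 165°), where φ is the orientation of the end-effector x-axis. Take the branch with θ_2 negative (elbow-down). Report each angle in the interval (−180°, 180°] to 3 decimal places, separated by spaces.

-135.003 -59.997 -0.000

wrist centre = target − a_3·(cos φ, sin φ) = (-13.6434, -2.6201)
cos θ_2 = (193.0065−7²−9²)/(2·7·9) = 0.5001; θ_2 = -59.9966° (elbow-down)
β = atan2(-2.6201,-13.6434) = -169.1292°; ψ = atan2(-7.7940,11.5005) = -34.1258°
θ_1 = β − ψ = -135.0033°
θ_3 = φ − θ_1 − θ_2 = -0.0001° (wrapped to (-180°,180°])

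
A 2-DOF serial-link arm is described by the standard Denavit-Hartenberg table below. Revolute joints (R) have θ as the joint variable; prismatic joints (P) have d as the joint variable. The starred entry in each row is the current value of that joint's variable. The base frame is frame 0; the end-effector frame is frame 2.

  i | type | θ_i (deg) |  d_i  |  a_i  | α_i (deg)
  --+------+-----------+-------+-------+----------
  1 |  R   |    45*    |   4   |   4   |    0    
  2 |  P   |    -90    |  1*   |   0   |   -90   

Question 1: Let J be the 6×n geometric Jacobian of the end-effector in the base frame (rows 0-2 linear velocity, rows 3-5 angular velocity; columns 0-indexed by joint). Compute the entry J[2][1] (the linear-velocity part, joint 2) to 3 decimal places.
prismatic axis z_1 = (0.0000,0.0000,1.0000)
J_v[:, 1] = z_1; J_ω[:, 1] = (0,0,0)
entry J[2][1] = 1.0000

1.000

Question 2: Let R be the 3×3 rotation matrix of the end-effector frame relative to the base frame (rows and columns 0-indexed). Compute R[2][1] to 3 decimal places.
-1.000

End-effector y-axis (col 1 of R) = (0.0000,0.0000,-1.0000)
R[2][1] = -1.0000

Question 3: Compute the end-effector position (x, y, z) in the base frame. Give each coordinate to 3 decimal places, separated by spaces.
2.828 2.828 5.000

after link 1: o_1 = (2.8284, 2.8284, 4.0000)
after link 2: o_2 = (2.8284, 2.8284, 5.0000)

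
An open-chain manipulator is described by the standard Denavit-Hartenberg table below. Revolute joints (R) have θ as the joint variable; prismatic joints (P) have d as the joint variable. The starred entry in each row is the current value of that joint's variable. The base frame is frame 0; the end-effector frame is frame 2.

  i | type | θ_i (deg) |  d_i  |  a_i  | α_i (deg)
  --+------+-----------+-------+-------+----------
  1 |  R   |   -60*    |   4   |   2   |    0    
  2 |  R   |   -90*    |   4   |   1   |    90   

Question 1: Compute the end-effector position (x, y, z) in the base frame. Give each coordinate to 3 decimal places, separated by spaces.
0.134 -2.232 8.000

after link 1: o_1 = (1.0000, -1.7321, 4.0000)
after link 2: o_2 = (0.1340, -2.2321, 8.0000)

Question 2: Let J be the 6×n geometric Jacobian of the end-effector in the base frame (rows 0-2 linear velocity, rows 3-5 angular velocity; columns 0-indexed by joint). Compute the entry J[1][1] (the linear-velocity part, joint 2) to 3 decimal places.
axis z_1 = (0.0000,0.0000,1.0000); lever o_n−o_1 = (-0.8660,-0.5000,4.0000)
cross product → J_v[:, 1] = (0.5000,-0.8660,0.0000)
J_ω[:, 1] = z_1
entry J[1][1] = -0.8660

-0.866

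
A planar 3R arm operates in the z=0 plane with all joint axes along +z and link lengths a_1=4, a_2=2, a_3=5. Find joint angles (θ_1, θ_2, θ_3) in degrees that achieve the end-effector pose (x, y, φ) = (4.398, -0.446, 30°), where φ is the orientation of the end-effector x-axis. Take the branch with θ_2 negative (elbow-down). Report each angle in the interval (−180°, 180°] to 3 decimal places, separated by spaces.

-60.008 -135.014 -134.978

wrist centre = target − a_3·(cos φ, sin φ) = (0.0679, -2.9460)
cos θ_2 = (8.6835−4²−2²)/(2·4·2) = -0.7073; θ_2 = -135.0140° (elbow-down)
β = atan2(-2.9460,0.0679) = -88.6802°; ψ = atan2(-1.4139,2.5854) = -28.6724°
θ_1 = β − ψ = -60.0078°
θ_3 = φ − θ_1 − θ_2 = -134.9782° (wrapped to (-180°,180°])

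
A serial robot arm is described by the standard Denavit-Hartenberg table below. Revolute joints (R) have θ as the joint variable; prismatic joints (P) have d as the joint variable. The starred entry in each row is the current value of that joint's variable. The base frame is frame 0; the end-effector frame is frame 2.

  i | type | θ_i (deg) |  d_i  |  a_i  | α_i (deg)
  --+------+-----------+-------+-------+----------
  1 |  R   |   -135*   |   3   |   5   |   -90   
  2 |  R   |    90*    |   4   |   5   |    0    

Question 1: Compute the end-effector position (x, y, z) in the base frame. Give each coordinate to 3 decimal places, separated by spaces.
-0.707 -6.364 -2.000

after link 1: o_1 = (-3.5355, -3.5355, 3.0000)
after link 2: o_2 = (-0.7071, -6.3640, -2.0000)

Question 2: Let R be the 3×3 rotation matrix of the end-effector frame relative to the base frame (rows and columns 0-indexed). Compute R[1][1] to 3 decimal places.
End-effector y-axis (col 1 of R) = (0.7071,0.7071,-0.0000)
R[1][1] = 0.7071

0.707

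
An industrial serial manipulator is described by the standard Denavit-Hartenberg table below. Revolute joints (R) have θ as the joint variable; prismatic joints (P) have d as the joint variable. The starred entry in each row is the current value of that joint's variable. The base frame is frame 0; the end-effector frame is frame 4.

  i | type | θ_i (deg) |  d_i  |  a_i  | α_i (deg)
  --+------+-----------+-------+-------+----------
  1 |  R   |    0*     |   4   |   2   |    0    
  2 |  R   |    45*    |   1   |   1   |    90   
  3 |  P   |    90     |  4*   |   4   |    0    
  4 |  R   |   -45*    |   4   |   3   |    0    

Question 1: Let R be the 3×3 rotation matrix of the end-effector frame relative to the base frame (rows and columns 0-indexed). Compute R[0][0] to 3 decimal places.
End-effector x-axis (col 0 of R) = (0.5000,0.5000,0.7071)
R[0][0] = 0.5000

0.500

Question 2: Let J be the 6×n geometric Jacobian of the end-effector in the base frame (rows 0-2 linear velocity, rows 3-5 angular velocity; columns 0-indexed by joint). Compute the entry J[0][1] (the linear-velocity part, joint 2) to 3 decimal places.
3.450

axis z_1 = (0.0000,0.0000,1.0000); lever o_n−o_1 = (7.8640,-3.4497,7.1213)
cross product → J_v[:, 1] = (3.4497,7.8640,-0.0000)
J_ω[:, 1] = z_1
entry J[0][1] = 3.4497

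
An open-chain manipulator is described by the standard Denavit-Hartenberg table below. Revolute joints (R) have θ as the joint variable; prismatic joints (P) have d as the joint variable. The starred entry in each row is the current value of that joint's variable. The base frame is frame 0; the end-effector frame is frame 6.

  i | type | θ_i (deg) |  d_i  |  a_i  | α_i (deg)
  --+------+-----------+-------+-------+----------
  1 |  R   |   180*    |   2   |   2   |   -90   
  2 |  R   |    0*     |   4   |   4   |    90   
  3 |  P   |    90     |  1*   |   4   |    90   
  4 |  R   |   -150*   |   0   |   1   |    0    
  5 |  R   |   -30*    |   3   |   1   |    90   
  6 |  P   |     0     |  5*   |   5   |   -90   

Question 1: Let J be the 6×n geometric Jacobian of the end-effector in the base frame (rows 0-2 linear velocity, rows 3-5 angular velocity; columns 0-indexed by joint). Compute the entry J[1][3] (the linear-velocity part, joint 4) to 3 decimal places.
4.500

axis z_3 = (-1.0000,0.0000,0.0000); lever o_n−o_3 = (-3.0000,6.8660,4.5000)
cross product → J_v[:, 3] = (0.0000,4.5000,-6.8660)
J_ω[:, 3] = z_3
entry J[1][3] = 4.5000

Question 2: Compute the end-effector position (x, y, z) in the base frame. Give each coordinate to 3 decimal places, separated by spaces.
-9.000 -1.134 7.500

after link 1: o_1 = (-2.0000, 0.0000, 2.0000)
after link 2: o_2 = (-6.0000, -4.0000, 2.0000)
after link 3: o_3 = (-6.0000, -8.0000, 3.0000)
after link 4: o_4 = (-6.0000, -7.1340, 2.5000)
after link 5: o_5 = (-9.0000, -6.1340, 2.5000)
after link 6: o_6 = (-9.0000, -1.1340, 7.5000)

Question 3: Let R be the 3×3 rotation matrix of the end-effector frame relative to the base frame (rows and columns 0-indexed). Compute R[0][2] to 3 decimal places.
End-effector z-axis (col 2 of R) = (-1.0000,0.0000,0.0000)
R[0][2] = -1.0000

-1.000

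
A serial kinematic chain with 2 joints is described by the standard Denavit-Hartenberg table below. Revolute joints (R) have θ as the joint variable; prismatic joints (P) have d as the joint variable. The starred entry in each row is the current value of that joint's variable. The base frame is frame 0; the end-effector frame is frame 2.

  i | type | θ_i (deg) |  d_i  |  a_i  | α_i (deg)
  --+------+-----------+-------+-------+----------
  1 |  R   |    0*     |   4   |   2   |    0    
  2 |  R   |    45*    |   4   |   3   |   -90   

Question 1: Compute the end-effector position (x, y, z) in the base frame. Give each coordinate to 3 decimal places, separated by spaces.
4.121 2.121 8.000

after link 1: o_1 = (2.0000, 0.0000, 4.0000)
after link 2: o_2 = (4.1213, 2.1213, 8.0000)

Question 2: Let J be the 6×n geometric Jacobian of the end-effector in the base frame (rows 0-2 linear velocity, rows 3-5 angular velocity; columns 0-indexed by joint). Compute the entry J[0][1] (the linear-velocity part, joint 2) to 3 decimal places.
-2.121

axis z_1 = (0.0000,0.0000,1.0000); lever o_n−o_1 = (2.1213,2.1213,4.0000)
cross product → J_v[:, 1] = (-2.1213,2.1213,0.0000)
J_ω[:, 1] = z_1
entry J[0][1] = -2.1213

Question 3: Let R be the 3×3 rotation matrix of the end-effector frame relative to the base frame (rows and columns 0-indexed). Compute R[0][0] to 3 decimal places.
End-effector x-axis (col 0 of R) = (0.7071,0.7071,0.0000)
R[0][0] = 0.7071

0.707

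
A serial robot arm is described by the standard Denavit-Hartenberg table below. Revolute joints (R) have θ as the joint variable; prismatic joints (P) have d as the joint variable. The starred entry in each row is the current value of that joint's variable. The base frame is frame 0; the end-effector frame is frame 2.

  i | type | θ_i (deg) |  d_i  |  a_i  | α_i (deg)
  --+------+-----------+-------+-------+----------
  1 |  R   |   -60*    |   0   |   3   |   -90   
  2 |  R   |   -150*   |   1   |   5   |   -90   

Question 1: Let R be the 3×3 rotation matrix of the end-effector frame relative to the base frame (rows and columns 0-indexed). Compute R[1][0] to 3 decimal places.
0.750

End-effector x-axis (col 0 of R) = (-0.4330,0.7500,0.5000)
R[1][0] = 0.7500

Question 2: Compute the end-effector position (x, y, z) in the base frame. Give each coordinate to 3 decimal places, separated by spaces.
after link 1: o_1 = (1.5000, -2.5981, 0.0000)
after link 2: o_2 = (0.2010, 1.6519, 2.5000)

0.201 1.652 2.500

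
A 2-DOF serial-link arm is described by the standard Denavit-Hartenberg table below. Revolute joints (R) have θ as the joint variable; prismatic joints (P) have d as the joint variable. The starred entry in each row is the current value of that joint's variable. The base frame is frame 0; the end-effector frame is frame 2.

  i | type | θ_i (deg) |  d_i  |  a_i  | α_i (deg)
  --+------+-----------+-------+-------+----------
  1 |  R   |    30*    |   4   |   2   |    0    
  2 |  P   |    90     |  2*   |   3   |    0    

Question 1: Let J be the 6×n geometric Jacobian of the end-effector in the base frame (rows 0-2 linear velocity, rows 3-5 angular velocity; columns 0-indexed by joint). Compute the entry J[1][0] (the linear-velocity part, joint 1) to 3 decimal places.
0.232

axis z_0 = ẑ; lever o_n−o_0 = (0.2321,3.5981,6.0000)
cross product → J_v[:, 0] = (-3.5981,0.2321,0.0000)
J_ω[:, 0] = z_0
entry J[1][0] = 0.2321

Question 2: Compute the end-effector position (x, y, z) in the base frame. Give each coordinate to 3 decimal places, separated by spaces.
0.232 3.598 6.000

after link 1: o_1 = (1.7321, 1.0000, 4.0000)
after link 2: o_2 = (0.2321, 3.5981, 6.0000)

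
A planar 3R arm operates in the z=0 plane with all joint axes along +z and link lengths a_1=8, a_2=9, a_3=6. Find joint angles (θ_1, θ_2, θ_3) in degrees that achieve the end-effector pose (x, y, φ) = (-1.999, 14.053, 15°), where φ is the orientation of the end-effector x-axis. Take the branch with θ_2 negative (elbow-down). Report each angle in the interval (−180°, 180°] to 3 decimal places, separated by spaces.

wrist centre = target − a_3·(cos φ, sin φ) = (-7.7946, 12.5001)
cos θ_2 = (217.0072−8²−9²)/(2·8·9) = 0.5001; θ_2 = -59.9967° (elbow-down)
β = atan2(12.5001,-7.7946) = 121.9460°; ψ = atan2(-7.7940,12.5005) = -31.9433°
θ_1 = β − ψ = 153.8893°
θ_3 = φ − θ_1 − θ_2 = -78.8927° (wrapped to (-180°,180°])

153.889 -59.997 -78.893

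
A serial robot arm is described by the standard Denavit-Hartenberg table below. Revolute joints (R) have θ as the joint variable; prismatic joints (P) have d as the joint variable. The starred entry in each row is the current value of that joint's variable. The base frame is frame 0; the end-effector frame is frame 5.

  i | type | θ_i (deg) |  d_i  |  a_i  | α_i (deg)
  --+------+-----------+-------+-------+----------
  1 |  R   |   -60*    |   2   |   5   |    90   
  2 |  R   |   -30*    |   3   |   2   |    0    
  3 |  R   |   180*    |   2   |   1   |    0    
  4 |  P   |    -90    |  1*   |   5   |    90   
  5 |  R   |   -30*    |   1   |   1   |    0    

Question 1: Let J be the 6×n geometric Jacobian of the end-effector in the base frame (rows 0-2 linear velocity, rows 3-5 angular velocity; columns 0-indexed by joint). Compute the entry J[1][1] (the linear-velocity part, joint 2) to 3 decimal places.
axis z_1 = (-0.8660,-0.5000,0.0000); lever o_n−o_1 = (-2.4306,-6.7901,4.0801)
cross product → J_v[:, 1] = (-2.0401,3.5335,4.6651)
J_ω[:, 1] = z_1
entry J[1][1] = 3.5335

3.533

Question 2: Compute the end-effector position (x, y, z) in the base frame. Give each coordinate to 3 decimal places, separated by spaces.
after link 1: o_1 = (2.5000, -4.3301, 2.0000)
after link 2: o_2 = (0.7679, -7.3301, 1.0000)
after link 3: o_3 = (-1.3971, -7.5801, 1.5000)
after link 4: o_4 = (-1.0131, -10.2452, 5.8301)
after link 5: o_5 = (0.0694, -11.1202, 6.0801)

0.069 -11.120 6.080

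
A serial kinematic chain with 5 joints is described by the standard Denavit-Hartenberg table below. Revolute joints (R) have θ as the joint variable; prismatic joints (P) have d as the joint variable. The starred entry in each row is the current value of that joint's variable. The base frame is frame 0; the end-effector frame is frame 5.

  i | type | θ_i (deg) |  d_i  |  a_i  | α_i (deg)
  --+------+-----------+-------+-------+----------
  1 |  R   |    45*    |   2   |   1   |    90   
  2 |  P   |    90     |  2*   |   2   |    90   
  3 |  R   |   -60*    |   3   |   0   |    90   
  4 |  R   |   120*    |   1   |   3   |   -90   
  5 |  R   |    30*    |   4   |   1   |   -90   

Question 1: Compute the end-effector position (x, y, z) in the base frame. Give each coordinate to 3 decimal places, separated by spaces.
8.324 -0.761 0.868

after link 1: o_1 = (0.7071, 0.7071, 2.0000)
after link 2: o_2 = (2.1213, -0.7071, 4.0000)
after link 3: o_3 = (4.2426, 1.4142, 4.0000)
after link 4: o_4 = (6.6448, 2.6863, 2.3840)
after link 5: o_5 = (8.3241, -0.7608, 0.8684)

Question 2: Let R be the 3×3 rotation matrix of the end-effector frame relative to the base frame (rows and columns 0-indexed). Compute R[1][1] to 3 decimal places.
End-effector y-axis (col 1 of R) = (-0.1768,0.8839,0.4330)
R[1][1] = 0.8839

0.884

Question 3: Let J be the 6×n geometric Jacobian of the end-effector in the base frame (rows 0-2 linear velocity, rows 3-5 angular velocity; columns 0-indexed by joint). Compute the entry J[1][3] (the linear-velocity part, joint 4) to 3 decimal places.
axis z_3 = (-0.3536,0.3536,-0.8660); lever o_n−o_3 = (4.0815,-2.1750,-3.1316)
cross product → J_v[:, 3] = (-2.9908,-4.6419,-0.6740)
J_ω[:, 3] = z_3
entry J[1][3] = -4.6419

-4.642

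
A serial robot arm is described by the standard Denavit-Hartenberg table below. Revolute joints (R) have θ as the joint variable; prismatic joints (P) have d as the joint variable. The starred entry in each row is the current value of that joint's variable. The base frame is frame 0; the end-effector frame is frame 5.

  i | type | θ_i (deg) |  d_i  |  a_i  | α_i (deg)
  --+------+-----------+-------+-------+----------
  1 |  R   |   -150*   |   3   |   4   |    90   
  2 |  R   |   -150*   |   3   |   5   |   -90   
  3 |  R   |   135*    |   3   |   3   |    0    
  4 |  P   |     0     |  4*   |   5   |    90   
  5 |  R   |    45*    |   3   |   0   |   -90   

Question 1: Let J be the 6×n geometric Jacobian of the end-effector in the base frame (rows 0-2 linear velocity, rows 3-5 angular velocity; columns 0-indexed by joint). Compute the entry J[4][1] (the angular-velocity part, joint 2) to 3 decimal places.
axis z_1 = (-0.5000,0.8660,0.0000); lever o_n−o_1 = (0.4563,-5.2539,-6.7944)
cross product → J_v[:, 1] = (-5.8841,-3.3972,2.2317)
J_ω[:, 1] = z_1
entry J[4][1] = 0.8660

0.866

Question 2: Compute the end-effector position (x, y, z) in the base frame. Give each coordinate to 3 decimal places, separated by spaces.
-3.008 -7.254 -3.794

after link 1: o_1 = (-3.4641, -2.0000, 3.0000)
after link 2: o_2 = (-1.2141, 2.7631, 0.5000)
after link 3: o_3 = (-3.0435, -0.7425, -1.0374)
after link 4: o_4 = (-5.6594, -6.3353, -2.7338)
after link 5: o_5 = (-3.0078, -7.2539, -3.7944)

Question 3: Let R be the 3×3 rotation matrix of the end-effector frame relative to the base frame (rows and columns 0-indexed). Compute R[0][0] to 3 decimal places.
-0.431

End-effector x-axis (col 0 of R) = (-0.4312,-0.8263,-0.3624)
R[0][0] = -0.4312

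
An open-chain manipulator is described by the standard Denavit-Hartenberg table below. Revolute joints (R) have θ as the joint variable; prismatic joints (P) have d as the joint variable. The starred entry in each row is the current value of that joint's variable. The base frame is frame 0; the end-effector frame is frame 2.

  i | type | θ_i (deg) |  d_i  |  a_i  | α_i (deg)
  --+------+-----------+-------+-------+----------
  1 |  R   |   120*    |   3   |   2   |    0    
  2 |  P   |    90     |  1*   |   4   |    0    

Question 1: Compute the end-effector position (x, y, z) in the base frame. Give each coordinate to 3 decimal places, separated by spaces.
-4.464 -0.268 4.000

after link 1: o_1 = (-1.0000, 1.7321, 3.0000)
after link 2: o_2 = (-4.4641, -0.2679, 4.0000)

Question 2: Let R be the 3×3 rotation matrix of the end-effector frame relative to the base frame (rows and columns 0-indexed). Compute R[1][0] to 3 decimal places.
-0.500

End-effector x-axis (col 0 of R) = (-0.8660,-0.5000,0.0000)
R[1][0] = -0.5000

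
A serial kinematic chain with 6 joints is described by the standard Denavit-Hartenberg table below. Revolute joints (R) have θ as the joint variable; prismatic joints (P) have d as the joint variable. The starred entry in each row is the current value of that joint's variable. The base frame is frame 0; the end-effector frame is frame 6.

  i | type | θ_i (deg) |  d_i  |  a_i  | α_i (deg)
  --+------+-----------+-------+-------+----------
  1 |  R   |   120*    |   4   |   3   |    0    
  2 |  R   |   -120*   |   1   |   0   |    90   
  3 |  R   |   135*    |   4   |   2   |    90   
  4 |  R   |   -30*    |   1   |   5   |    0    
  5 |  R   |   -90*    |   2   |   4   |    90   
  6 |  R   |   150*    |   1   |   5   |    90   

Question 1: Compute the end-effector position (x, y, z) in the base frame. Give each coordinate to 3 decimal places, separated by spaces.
-1.591 0.312 12.870

after link 1: o_1 = (-1.5000, 2.5981, 4.0000)
after link 2: o_2 = (-1.5000, 2.5981, 5.0000)
after link 3: o_3 = (-2.9142, -1.4019, 6.4142)
after link 4: o_4 = (-5.2690, 1.0981, 10.1832)
after link 5: o_5 = (-2.4405, 4.5622, 10.1832)
after link 6: o_6 = (-1.5913, 0.3122, 12.8695)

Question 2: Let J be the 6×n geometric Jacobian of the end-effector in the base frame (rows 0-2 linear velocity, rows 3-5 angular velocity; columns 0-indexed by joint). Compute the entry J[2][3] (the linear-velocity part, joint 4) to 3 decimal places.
1.212

axis z_3 = (0.7071,-0.0000,0.7071); lever o_n−o_3 = (1.3229,1.7141,6.4553)
cross product → J_v[:, 3] = (-1.2121,-3.6292,1.2121)
J_ω[:, 3] = z_3
entry J[2][3] = 1.2121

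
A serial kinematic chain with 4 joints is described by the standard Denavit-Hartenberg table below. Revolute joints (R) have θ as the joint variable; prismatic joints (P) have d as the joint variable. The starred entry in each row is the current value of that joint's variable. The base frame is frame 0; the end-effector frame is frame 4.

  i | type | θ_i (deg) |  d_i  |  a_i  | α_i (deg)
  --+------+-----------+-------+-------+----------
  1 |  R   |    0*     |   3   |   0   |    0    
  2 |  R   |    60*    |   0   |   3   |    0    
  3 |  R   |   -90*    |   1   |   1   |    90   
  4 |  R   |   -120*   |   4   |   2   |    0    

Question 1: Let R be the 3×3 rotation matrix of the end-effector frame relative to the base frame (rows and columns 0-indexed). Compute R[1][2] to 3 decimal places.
-0.866

End-effector z-axis (col 2 of R) = (-0.5000,-0.8660,0.0000)
R[1][2] = -0.8660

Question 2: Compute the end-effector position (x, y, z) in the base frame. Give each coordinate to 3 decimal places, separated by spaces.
-0.500 -0.866 2.268

after link 1: o_1 = (0.0000, 0.0000, 3.0000)
after link 2: o_2 = (1.5000, 2.5981, 3.0000)
after link 3: o_3 = (2.3660, 2.0981, 4.0000)
after link 4: o_4 = (-0.5000, -0.8660, 2.2679)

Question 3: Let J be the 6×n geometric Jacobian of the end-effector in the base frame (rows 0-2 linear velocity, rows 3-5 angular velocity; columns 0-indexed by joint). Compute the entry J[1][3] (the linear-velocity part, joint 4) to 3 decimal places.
-0.866

axis z_3 = (-0.5000,-0.8660,0.0000); lever o_n−o_3 = (-2.8660,-2.9641,-1.7321)
cross product → J_v[:, 3] = (1.5000,-0.8660,-1.0000)
J_ω[:, 3] = z_3
entry J[1][3] = -0.8660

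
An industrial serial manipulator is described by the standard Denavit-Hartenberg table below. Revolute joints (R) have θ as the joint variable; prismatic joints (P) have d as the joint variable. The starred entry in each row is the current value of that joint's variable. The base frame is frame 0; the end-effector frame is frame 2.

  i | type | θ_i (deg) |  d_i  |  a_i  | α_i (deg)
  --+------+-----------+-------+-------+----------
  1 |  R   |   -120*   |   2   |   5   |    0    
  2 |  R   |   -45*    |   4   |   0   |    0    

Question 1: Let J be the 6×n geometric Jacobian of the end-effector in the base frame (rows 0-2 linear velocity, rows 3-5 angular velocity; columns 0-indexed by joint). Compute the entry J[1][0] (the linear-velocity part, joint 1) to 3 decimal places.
axis z_0 = ẑ; lever o_n−o_0 = (-2.5000,-4.3301,6.0000)
cross product → J_v[:, 0] = (4.3301,-2.5000,0.0000)
J_ω[:, 0] = z_0
entry J[1][0] = -2.5000

-2.500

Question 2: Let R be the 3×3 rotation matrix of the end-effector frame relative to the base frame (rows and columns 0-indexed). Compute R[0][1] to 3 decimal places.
End-effector y-axis (col 1 of R) = (0.2588,-0.9659,0.0000)
R[0][1] = 0.2588

0.259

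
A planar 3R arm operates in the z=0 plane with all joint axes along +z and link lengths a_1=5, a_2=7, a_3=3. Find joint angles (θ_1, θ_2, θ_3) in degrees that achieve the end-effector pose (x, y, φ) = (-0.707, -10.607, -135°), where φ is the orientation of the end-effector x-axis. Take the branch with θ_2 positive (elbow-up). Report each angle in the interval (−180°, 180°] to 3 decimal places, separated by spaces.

-134.996 89.994 -89.998

wrist centre = target − a_3·(cos φ, sin φ) = (1.4143, -8.4857)
cos θ_2 = (74.0071−5²−7²)/(2·5·7) = 0.0001; θ_2 = 89.9942° (elbow-up)
β = atan2(-8.4857,1.4143) = -80.5374°; ψ = atan2(7.0000,5.0007) = 54.4585°
θ_1 = β − ψ = -134.9959°
θ_3 = φ − θ_1 − θ_2 = -89.9983° (wrapped to (-180°,180°])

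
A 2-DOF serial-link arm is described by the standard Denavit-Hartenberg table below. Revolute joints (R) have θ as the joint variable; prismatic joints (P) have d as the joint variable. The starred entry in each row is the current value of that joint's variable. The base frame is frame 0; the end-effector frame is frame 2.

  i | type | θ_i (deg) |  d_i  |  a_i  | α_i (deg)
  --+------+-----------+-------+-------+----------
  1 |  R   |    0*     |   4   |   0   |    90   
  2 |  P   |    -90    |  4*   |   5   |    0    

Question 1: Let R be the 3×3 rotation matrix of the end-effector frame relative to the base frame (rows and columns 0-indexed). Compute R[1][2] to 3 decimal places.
-1.000

End-effector z-axis (col 2 of R) = (0.0000,-1.0000,0.0000)
R[1][2] = -1.0000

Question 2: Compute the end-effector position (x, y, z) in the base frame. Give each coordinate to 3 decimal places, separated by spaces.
0.000 -4.000 -1.000

after link 1: o_1 = (0.0000, 0.0000, 4.0000)
after link 2: o_2 = (0.0000, -4.0000, -1.0000)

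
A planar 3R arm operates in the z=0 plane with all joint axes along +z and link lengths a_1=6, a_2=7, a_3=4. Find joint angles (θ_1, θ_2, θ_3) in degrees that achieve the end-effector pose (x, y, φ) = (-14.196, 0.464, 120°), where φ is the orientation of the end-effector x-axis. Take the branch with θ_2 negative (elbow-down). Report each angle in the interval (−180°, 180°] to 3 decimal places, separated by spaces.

-149.997 -30.004 -59.999

wrist centre = target − a_3·(cos φ, sin φ) = (-12.1960, -3.0001)
cos θ_2 = (157.7430−6²−7²)/(2·6·7) = 0.8660; θ_2 = -30.0042° (elbow-down)
β = atan2(-3.0001,-12.1960) = -166.1802°; ψ = atan2(-3.5004,12.0619) = -16.1831°
θ_1 = β − ψ = -149.9971°
θ_3 = φ − θ_1 − θ_2 = -59.9987° (wrapped to (-180°,180°])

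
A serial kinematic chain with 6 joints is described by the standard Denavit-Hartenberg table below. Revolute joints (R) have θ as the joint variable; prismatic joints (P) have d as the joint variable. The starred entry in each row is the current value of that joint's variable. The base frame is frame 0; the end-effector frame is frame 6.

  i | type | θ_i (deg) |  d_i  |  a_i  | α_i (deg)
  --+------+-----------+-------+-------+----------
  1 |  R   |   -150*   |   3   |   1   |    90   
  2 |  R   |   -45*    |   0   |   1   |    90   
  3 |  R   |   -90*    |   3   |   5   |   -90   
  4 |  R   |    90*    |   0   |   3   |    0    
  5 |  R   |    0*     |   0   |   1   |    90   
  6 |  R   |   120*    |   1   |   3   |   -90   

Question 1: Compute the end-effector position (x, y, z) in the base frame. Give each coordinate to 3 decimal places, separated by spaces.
0.237 -6.791 0.102

after link 1: o_1 = (-0.8660, -0.5000, 3.0000)
after link 2: o_2 = (-1.4784, -0.8536, 2.2929)
after link 3: o_3 = (2.8587, -4.1230, 0.1716)
after link 4: o_4 = (1.0216, -5.1837, 2.2929)
after link 5: o_5 = (0.4092, -5.5372, 3.0000)
after link 6: o_6 = (0.2368, -6.7915, 0.1022)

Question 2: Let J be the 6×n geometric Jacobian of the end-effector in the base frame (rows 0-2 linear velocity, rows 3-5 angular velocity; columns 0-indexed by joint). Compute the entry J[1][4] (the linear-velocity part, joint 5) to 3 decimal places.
-0.787

axis z_4 = (-0.6124,-0.3536,-0.7071); lever o_n−o_4 = (-0.7848,-1.6078,-2.1907)
cross product → J_v[:, 4] = (-0.3624,-0.7866,0.7071)
J_ω[:, 4] = z_4
entry J[1][4] = -0.7866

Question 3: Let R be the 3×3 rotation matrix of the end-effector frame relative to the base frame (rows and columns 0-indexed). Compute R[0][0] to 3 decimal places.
-0.224

End-effector x-axis (col 0 of R) = (-0.2241,-0.1294,-0.9659)
R[0][0] = -0.2241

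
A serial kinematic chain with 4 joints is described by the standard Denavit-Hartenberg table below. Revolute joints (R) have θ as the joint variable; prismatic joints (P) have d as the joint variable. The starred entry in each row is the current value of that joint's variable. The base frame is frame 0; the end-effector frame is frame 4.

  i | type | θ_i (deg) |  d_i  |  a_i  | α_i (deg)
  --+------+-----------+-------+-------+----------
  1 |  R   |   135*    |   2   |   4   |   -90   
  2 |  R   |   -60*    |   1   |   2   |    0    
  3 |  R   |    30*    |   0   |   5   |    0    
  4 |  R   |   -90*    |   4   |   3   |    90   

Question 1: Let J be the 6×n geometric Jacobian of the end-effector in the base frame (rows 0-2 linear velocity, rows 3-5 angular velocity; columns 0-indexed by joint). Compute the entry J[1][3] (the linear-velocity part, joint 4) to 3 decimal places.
axis z_3 = (-0.7071,-0.7071,0.0000); lever o_n−o_3 = (-1.7678,-3.8891,2.5981)
cross product → J_v[:, 3] = (-1.8371,1.8371,1.5000)
J_ω[:, 3] = z_3
entry J[1][3] = 1.8371

1.837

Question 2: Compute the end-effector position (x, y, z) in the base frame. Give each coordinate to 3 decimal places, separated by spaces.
-9.072 2.001 8.830

after link 1: o_1 = (-2.8284, 2.8284, 2.0000)
after link 2: o_2 = (-4.2426, 2.8284, 3.7321)
after link 3: o_3 = (-7.3045, 5.8903, 6.2321)
after link 4: o_4 = (-9.0723, 2.0012, 8.8301)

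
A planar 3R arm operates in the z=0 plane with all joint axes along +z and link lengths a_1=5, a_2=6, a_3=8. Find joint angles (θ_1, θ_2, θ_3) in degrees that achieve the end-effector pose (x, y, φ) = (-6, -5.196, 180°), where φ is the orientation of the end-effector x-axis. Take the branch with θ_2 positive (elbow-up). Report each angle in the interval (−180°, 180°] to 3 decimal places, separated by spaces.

wrist centre = target − a_3·(cos φ, sin φ) = (2.0000, -5.1960)
cos θ_2 = (30.9984−5²−6²)/(2·5·6) = -0.5000; θ_2 = 120.0017° (elbow-up)
β = atan2(-5.1960,2.0000) = -68.9477°; ψ = atan2(5.1961,1.9998) = 68.9495°
θ_1 = β − ψ = -137.8972°
θ_3 = φ − θ_1 − θ_2 = -162.1046° (wrapped to (-180°,180°])

-137.897 120.002 -162.105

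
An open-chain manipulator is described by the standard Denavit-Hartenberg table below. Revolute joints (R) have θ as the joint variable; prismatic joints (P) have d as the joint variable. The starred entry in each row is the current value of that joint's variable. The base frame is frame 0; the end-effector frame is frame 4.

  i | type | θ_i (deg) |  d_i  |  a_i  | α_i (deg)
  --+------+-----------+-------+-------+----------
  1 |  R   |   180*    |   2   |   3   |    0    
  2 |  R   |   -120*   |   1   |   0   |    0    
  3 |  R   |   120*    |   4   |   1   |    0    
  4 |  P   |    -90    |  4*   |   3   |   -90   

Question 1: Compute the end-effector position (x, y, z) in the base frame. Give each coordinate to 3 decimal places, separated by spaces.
-4.000 3.000 11.000

after link 1: o_1 = (-3.0000, 0.0000, 2.0000)
after link 2: o_2 = (-3.0000, 0.0000, 3.0000)
after link 3: o_3 = (-4.0000, 0.0000, 7.0000)
after link 4: o_4 = (-4.0000, 3.0000, 11.0000)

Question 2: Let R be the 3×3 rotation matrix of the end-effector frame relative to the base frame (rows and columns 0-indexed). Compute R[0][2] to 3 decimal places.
End-effector z-axis (col 2 of R) = (-1.0000,0.0000,0.0000)
R[0][2] = -1.0000

-1.000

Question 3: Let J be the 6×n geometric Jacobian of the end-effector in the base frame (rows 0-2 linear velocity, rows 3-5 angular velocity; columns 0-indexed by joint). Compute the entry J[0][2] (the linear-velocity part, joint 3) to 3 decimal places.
-3.000

axis z_2 = (0.0000,0.0000,1.0000); lever o_n−o_2 = (-1.0000,3.0000,8.0000)
cross product → J_v[:, 2] = (-3.0000,-1.0000,0.0000)
J_ω[:, 2] = z_2
entry J[0][2] = -3.0000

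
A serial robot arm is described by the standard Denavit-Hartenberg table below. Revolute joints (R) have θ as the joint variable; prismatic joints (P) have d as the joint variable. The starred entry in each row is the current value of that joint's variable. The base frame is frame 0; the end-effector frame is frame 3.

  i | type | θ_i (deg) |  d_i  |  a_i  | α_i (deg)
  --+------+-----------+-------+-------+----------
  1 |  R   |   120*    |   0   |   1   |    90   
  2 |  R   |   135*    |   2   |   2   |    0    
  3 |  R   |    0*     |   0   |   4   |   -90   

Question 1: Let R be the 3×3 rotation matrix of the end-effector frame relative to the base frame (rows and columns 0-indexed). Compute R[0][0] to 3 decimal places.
0.354

End-effector x-axis (col 0 of R) = (0.3536,-0.6124,0.7071)
R[0][0] = 0.3536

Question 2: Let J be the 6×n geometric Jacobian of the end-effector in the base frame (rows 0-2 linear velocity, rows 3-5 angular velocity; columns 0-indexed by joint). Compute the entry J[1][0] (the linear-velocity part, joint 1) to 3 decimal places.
axis z_0 = ẑ; lever o_n−o_0 = (3.3534,-1.8082,4.2426)
cross product → J_v[:, 0] = (1.8082,3.3534,-0.0000)
J_ω[:, 0] = z_0
entry J[1][0] = 3.3534

3.353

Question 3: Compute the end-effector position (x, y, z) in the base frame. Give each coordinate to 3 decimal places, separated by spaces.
3.353 -1.808 4.243

after link 1: o_1 = (-0.5000, 0.8660, 0.0000)
after link 2: o_2 = (1.9392, 0.6413, 1.4142)
after link 3: o_3 = (3.3534, -1.8082, 4.2426)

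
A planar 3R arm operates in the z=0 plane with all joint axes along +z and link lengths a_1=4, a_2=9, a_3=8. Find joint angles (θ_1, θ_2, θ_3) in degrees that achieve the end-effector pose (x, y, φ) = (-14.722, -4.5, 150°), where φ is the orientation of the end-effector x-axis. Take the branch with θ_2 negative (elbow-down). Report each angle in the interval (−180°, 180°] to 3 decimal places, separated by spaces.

-89.994 -60.006 -60.000

wrist centre = target − a_3·(cos φ, sin φ) = (-7.7938, -8.5000)
cos θ_2 = (132.9933−4²−9²)/(2·4·9) = 0.4999; θ_2 = -60.0062° (elbow-down)
β = atan2(-8.5000,-7.7938) = -132.5182°; ψ = atan2(-7.7947,8.4992) = -42.5244°
θ_1 = β − ψ = -89.9938°
θ_3 = φ − θ_1 − θ_2 = -60.0000° (wrapped to (-180°,180°])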